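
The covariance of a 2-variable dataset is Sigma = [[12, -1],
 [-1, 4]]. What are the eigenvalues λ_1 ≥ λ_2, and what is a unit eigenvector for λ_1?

Step 1 — characteristic polynomial of 2×2 Sigma:
  det(Sigma - λI) = λ² - trace · λ + det = 0.
  trace = 12 + 4 = 16, det = 12·4 - (-1)² = 47.
Step 2 — discriminant:
  Δ = trace² - 4·det = 256 - 188 = 68.
Step 3 — eigenvalues:
  λ = (trace ± √Δ)/2 = (16 ± 8.2462)/2,
  λ_1 = 12.1231,  λ_2 = 3.8769.

Step 4 — unit eigenvector for λ_1: solve (Sigma - λ_1 I)v = 0. First row:
  (12 - 12.1231)·v_x + (-1)·v_y = 0, i.e. (-0.1231)·v_x + (-1)·v_y = 0,
  so v ∝ (b, λ_1 - a) = (-1, 0.1231); multiply by -1 so the first entry is positive: u = (1, -0.1231).
  ||u|| = √((1)² + (-0.1231)²) = √(1.0152) ≈ 1.0075,
  v_1 = u/||u|| ≈ (0.9925, -0.1222) (||v_1|| = 1).

λ_1 = 12.1231,  λ_2 = 3.8769;  v_1 ≈ (0.9925, -0.1222)


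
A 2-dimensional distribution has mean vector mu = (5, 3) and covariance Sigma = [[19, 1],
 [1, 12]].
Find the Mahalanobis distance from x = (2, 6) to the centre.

Step 1 — centre the observation: (x - mu) = (-3, 3).

Step 2 — invert Sigma. det(Sigma) = 19·12 - (1)² = 227.
  Sigma^{-1} = (1/det) · [[d, -b], [-b, a]] = [[0.0529, -0.0044],
 [-0.0044, 0.0837]].

Step 3 — form the quadratic (x - mu)^T · Sigma^{-1} · (x - mu):
  Sigma^{-1} · (x - mu) = (-0.1718, 0.2643).
  (x - mu)^T · [Sigma^{-1} · (x - mu)] = (-3)·(-0.1718) + (3)·(0.2643) = 1.3084.

Step 4 — take square root: d = √(1.3084) ≈ 1.1438.

d(x, mu) = √(1.3084) ≈ 1.1438


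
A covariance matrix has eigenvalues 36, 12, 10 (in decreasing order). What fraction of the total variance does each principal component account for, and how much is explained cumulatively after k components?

Step 1 — total variance = trace(Sigma) = Σ λ_i = 36 + 12 + 10 = 58.

Step 2 — fraction explained by component i = λ_i / Σ λ:
  PC1: 36/58 = 0.6207
  PC2: 12/58 = 0.2069
  PC3: 10/58 = 0.1724

Step 3 — cumulative fraction after k components = (λ_1 + ... + λ_k) / Σ λ:
  k = 1: 36/58 = 0.6207
  k = 2: (36 + 12)/58 = 48/58 = 0.8276
  k = 3: (36 + 12 + 10)/58 = 58/58 = 1

Summary (fraction, with percent):

explained: PC1 0.6207 (62.07%), PC2 0.2069 (20.69%), PC3 0.1724 (17.24%);  cumulative: 0.6207, 0.8276, 1


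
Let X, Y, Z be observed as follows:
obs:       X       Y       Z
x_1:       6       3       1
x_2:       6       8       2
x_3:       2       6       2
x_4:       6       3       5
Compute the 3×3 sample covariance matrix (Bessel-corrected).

Step 1 — column means:
  mean(X) = (6 + 6 + 2 + 6) / 4 = 20/4 = 5
  mean(Y) = (3 + 8 + 6 + 3) / 4 = 20/4 = 5
  mean(Z) = (1 + 2 + 2 + 5) / 4 = 10/4 = 2.5

Step 2 — sample covariance S[i,j] = (1/(n-1)) · Σ_k (x_{k,i} - mean_i) · (x_{k,j} - mean_j), with n-1 = 3.
  S[X,X] = ((1)·(1) + (1)·(1) + (-3)·(-3) + (1)·(1)) / 3 = 12/3 = 4
  S[X,Y] = ((1)·(-2) + (1)·(3) + (-3)·(1) + (1)·(-2)) / 3 = -4/3 = -1.3333
  S[X,Z] = ((1)·(-1.5) + (1)·(-0.5) + (-3)·(-0.5) + (1)·(2.5)) / 3 = 2/3 = 0.6667
  S[Y,Y] = ((-2)·(-2) + (3)·(3) + (1)·(1) + (-2)·(-2)) / 3 = 18/3 = 6
  S[Y,Z] = ((-2)·(-1.5) + (3)·(-0.5) + (1)·(-0.5) + (-2)·(2.5)) / 3 = -4/3 = -1.3333
  S[Z,Z] = ((-1.5)·(-1.5) + (-0.5)·(-0.5) + (-0.5)·(-0.5) + (2.5)·(2.5)) / 3 = 9/3 = 3

S is symmetric (S[j,i] = S[i,j]). Assembling:

S = [[4, -1.3333, 0.6667],
 [-1.3333, 6, -1.3333],
 [0.6667, -1.3333, 3]]


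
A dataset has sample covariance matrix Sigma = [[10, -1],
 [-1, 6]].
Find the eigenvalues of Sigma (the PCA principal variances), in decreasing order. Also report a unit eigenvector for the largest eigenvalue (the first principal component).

Step 1 — characteristic polynomial of 2×2 Sigma:
  det(Sigma - λI) = λ² - trace · λ + det = 0.
  trace = 10 + 6 = 16, det = 10·6 - (-1)² = 59.
Step 2 — discriminant:
  Δ = trace² - 4·det = 256 - 236 = 20.
Step 3 — eigenvalues:
  λ = (trace ± √Δ)/2 = (16 ± 4.4721)/2,
  λ_1 = 10.2361,  λ_2 = 5.7639.

Step 4 — unit eigenvector for λ_1: solve (Sigma - λ_1 I)v = 0. First row:
  (10 - 10.2361)·v_x + (-1)·v_y = 0, i.e. (-0.2361)·v_x + (-1)·v_y = 0,
  so v ∝ (b, λ_1 - a) = (-1, 0.2361); multiply by -1 so the first entry is positive: u = (1, -0.2361).
  ||u|| = √((1)² + (-0.2361)²) = √(1.0557) ≈ 1.0275,
  v_1 = u/||u|| ≈ (0.9732, -0.2298) (||v_1|| = 1).

λ_1 = 10.2361,  λ_2 = 5.7639;  v_1 ≈ (0.9732, -0.2298)


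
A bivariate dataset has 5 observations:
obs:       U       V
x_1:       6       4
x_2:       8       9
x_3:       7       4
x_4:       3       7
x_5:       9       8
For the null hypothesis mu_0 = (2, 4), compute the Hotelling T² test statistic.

Step 1 — sample mean vector:
  mean(U) = (6 + 8 + 7 + 3 + 9) / 5 = 33/5 = 6.6
  mean(V) = (4 + 9 + 4 + 7 + 8) / 5 = 32/5 = 6.4
  x̄ = (6.6, 6.4),  deviation x̄ - mu_0 = (6.6, 6.4) - (2, 4) = (4.6, 2.4).

Step 2 — sample covariance matrix, S[i,j] = (1/(n-1)) · Σ_k (x_{k,i} - mean_i) · (x_{k,j} - mean_j), divisor n-1 = 4:
  S[U,U] = ((-0.6)·(-0.6) + (1.4)·(1.4) + (0.4)·(0.4) + (-3.6)·(-3.6) + (2.4)·(2.4)) / 4 = 21.2/4 = 5.3
  S[U,V] = ((-0.6)·(-2.4) + (1.4)·(2.6) + (0.4)·(-2.4) + (-3.6)·(0.6) + (2.4)·(1.6)) / 4 = 5.8/4 = 1.45
  S[V,V] = ((-2.4)·(-2.4) + (2.6)·(2.6) + (-2.4)·(-2.4) + (0.6)·(0.6) + (1.6)·(1.6)) / 4 = 21.2/4 = 5.3
  S = [[5.3, 1.45],
 [1.45, 5.3]].

Step 3 — invert S. det(S) = 5.3·5.3 - (1.45)² = 25.9875.
  S^{-1} = (1/det) · [[d, -b], [-b, a]] = [[0.2039, -0.0558],
 [-0.0558, 0.2039]].

Step 4 — quadratic form (x̄ - mu_0)^T · S^{-1} · (x̄ - mu_0):
  S^{-1} · (x̄ - mu_0) = (0.8042, 0.2328),
  (x̄ - mu_0)^T · [...] = (4.6)·(0.8042) + (2.4)·(0.2328) = 4.2582.

Step 5 — scale by n: T² = 5 · 4.2582 = 21.291.

T² ≈ 21.291


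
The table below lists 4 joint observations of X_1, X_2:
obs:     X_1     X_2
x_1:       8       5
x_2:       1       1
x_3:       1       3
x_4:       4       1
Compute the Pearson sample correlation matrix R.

Step 1 — column means:
  mean(X_1) = (8 + 1 + 1 + 4) / 4 = 14/4 = 3.5
  mean(X_2) = (5 + 1 + 3 + 1) / 4 = 10/4 = 2.5

Step 2 — sample variances and covariances s[i,j] = (1/(n-1)) · Σ_k (x_{k,i} - mean_i) · (x_{k,j} - mean_j), with n-1 = 3:
  s[X_1,X_1] = ((4.5)·(4.5) + (-2.5)·(-2.5) + (-2.5)·(-2.5) + (0.5)·(0.5)) / 3 = 33/3 = 11
  s[X_1,X_2] = ((4.5)·(2.5) + (-2.5)·(-1.5) + (-2.5)·(0.5) + (0.5)·(-1.5)) / 3 = 13/3 = 4.3333
  s[X_2,X_2] = ((2.5)·(2.5) + (-1.5)·(-1.5) + (0.5)·(0.5) + (-1.5)·(-1.5)) / 3 = 11/3 = 3.6667
  Sample standard deviations s_i = √(s[i,i]):
  s(X_1) = √(11) = 3.3166
  s(X_2) = √(3.6667) = 1.9149

Step 3 — r_{ij} = s_{ij} / (s_i · s_j):
  r[X_1,X_1] = 1 (diagonal).
  r[X_1,X_2] = 4.3333 / (3.3166 · 1.9149) = 4.3333 / 6.3509 = 0.6823
  r[X_2,X_2] = 1 (diagonal).

R is symmetric with unit diagonal. Assembling:

R = [[1, 0.6823],
 [0.6823, 1]]


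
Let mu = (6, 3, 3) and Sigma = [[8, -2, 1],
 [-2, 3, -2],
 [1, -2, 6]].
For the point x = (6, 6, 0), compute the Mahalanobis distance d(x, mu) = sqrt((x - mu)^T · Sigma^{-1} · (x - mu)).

Step 1 — centre the observation: (x - mu) = (0, 3, -3).

Step 2 — invert Sigma (cofactor / det for 3×3, or solve directly):
  Sigma^{-1} = [[0.1505, 0.1075, 0.0108],
 [0.1075, 0.5054, 0.1505],
 [0.0108, 0.1505, 0.2151]].

Step 3 — form the quadratic (x - mu)^T · Sigma^{-1} · (x - mu):
  Sigma^{-1} · (x - mu) = (0.2903, 1.0645, -0.1935).
  (x - mu)^T · [Sigma^{-1} · (x - mu)] = (0)·(0.2903) + (3)·(1.0645) + (-3)·(-0.1935) = 3.7742.

Step 4 — take square root: d = √(3.7742) ≈ 1.9427.

d(x, mu) = √(3.7742) ≈ 1.9427


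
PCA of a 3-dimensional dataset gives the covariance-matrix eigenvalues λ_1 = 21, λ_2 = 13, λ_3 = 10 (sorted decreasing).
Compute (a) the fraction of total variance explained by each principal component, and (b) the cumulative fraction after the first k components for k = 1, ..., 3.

Step 1 — total variance = trace(Sigma) = Σ λ_i = 21 + 13 + 10 = 44.

Step 2 — fraction explained by component i = λ_i / Σ λ:
  PC1: 21/44 = 0.4773
  PC2: 13/44 = 0.2955
  PC3: 10/44 = 0.2273

Step 3 — cumulative fraction after k components = (λ_1 + ... + λ_k) / Σ λ:
  k = 1: 21/44 = 0.4773
  k = 2: (21 + 13)/44 = 34/44 = 0.7727
  k = 3: (21 + 13 + 10)/44 = 44/44 = 1

Summary (fraction, with percent):

explained: PC1 0.4773 (47.73%), PC2 0.2955 (29.55%), PC3 0.2273 (22.73%);  cumulative: 0.4773, 0.7727, 1


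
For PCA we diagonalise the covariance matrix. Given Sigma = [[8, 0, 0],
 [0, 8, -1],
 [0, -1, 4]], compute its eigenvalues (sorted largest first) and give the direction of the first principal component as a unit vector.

Step 1 — characteristic polynomial p(λ) = det(λI - Sigma) = λ³ - tr·λ² + c_1·λ - det, where tr = trace, c_1 = sum of the principal 2×2 minors, det = det(Sigma):
  tr = 8 + 8 + 4 = 20,
  c_1 = (8·8 - (0)²) + (8·4 - (0)²) + (8·4 - (-1)²) = 64 + 32 + 31 = 127,
  det = 8·(8·4 - (-1)²) - (0)·((0)·4 - (-1)·(0)) + (0)·((0)·(-1) - 8·(0)) = 8·(31) - (0)·(0) + (0)·(0) = 248.
  So p(λ) = λ³ - 20λ² + 127λ - 248.
Step 2 — look for an integer root (rational root theorem: any rational root is an integer divisor of 248). Testing λ = 8:
  p(8) = 512 - 1280 + 1016 - 248 = 0  ✓
  Dividing out (λ - 8): p(λ) = (λ - 8)(λ² - 12λ + 31).
Step 3 — remaining eigenvalues from the quadratic λ² - 12λ + 31 = 0:
  Δ = 12² - 4·31 = 144 - 124 = 20,  λ = (12 ± √20)/2 = (12 ± 4.4721)/2 ≈ 8.2361 or 3.7639.
  Sorted: λ_1 = 8.2361,  λ_2 = 8,  λ_3 = 3.7639  (check: sum = 20 = tr ✓).

Step 4 — unit eigenvector for λ_1 ≈ 8.2361: v spans the null space of (Sigma - λ_1 I), whose rows are
  r_1 = (-0.2361, 0, 0),  r_2 = (0, -0.2361, -1),  r_3 = (0, -1, -4.2361).
  v is orthogonal to every row, so take v ∝ r_1 × r_2 = ((0)·(-1) - (0)·(-0.2361), (0)·(0) - (-0.2361)·(-1), (-0.2361)·(-0.2361) - (0)·(0)) ≈ (0, -0.2361, 0.0557).
  Rescale (multiply by -1 so the first nonzero entry is positive): u = (0, 0.2361, -0.0557).
  ||u|| = √((0)² + (0.2361)² + (-0.0557)²) = √(0.0588) ≈ 0.2426,  v_1 = u/||u|| ≈ (0, 0.9732, -0.2298) (||v_1|| = 1).

λ_1 = 8.2361,  λ_2 = 8,  λ_3 = 3.7639;  v_1 ≈ (0, 0.9732, -0.2298)


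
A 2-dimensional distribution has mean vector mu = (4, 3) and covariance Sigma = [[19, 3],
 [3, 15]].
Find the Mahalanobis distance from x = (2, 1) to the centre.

Step 1 — centre the observation: (x - mu) = (-2, -2).

Step 2 — invert Sigma. det(Sigma) = 19·15 - (3)² = 276.
  Sigma^{-1} = (1/det) · [[d, -b], [-b, a]] = [[0.0543, -0.0109],
 [-0.0109, 0.0688]].

Step 3 — form the quadratic (x - mu)^T · Sigma^{-1} · (x - mu):
  Sigma^{-1} · (x - mu) = (-0.087, -0.1159).
  (x - mu)^T · [Sigma^{-1} · (x - mu)] = (-2)·(-0.087) + (-2)·(-0.1159) = 0.4058.

Step 4 — take square root: d = √(0.4058) ≈ 0.637.

d(x, mu) = √(0.4058) ≈ 0.637


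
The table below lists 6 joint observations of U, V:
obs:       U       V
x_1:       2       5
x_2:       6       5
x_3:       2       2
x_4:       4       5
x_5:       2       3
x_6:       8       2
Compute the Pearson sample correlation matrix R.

Step 1 — column means:
  mean(U) = (2 + 6 + 2 + 4 + 2 + 8) / 6 = 24/6 = 4
  mean(V) = (5 + 5 + 2 + 5 + 3 + 2) / 6 = 22/6 = 3.6667

Step 2 — sample variances and covariances s[i,j] = (1/(n-1)) · Σ_k (x_{k,i} - mean_i) · (x_{k,j} - mean_j), with n-1 = 5:
  s[U,U] = ((-2)·(-2) + (2)·(2) + (-2)·(-2) + (0)·(0) + (-2)·(-2) + (4)·(4)) / 5 = 32/5 = 6.4
  s[U,V] = ((-2)·(1.3333) + (2)·(1.3333) + (-2)·(-1.6667) + (0)·(1.3333) + (-2)·(-0.6667) + (4)·(-1.6667)) / 5 = -2/5 = -0.4
  s[V,V] = ((1.3333)·(1.3333) + (1.3333)·(1.3333) + (-1.6667)·(-1.6667) + (1.3333)·(1.3333) + (-0.6667)·(-0.6667) + (-1.6667)·(-1.6667)) / 5 = 11.3333/5 = 2.2667
  Sample standard deviations s_i = √(s[i,i]):
  s(U) = √(6.4) = 2.5298
  s(V) = √(2.2667) = 1.5055

Step 3 — r_{ij} = s_{ij} / (s_i · s_j):
  r[U,U] = 1 (diagonal).
  r[U,V] = -0.4 / (2.5298 · 1.5055) = -0.4 / 3.8088 = -0.105
  r[V,V] = 1 (diagonal).

R is symmetric with unit diagonal. Assembling:

R = [[1, -0.105],
 [-0.105, 1]]


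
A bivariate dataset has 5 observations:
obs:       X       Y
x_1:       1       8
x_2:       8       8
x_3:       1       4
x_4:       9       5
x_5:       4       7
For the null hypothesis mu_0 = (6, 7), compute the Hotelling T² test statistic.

Step 1 — sample mean vector:
  mean(X) = (1 + 8 + 1 + 9 + 4) / 5 = 23/5 = 4.6
  mean(Y) = (8 + 8 + 4 + 5 + 7) / 5 = 32/5 = 6.4
  x̄ = (4.6, 6.4),  deviation x̄ - mu_0 = (4.6, 6.4) - (6, 7) = (-1.4, -0.6).

Step 2 — sample covariance matrix, S[i,j] = (1/(n-1)) · Σ_k (x_{k,i} - mean_i) · (x_{k,j} - mean_j), divisor n-1 = 4:
  S[X,X] = ((-3.6)·(-3.6) + (3.4)·(3.4) + (-3.6)·(-3.6) + (4.4)·(4.4) + (-0.6)·(-0.6)) / 4 = 57.2/4 = 14.3
  S[X,Y] = ((-3.6)·(1.6) + (3.4)·(1.6) + (-3.6)·(-2.4) + (4.4)·(-1.4) + (-0.6)·(0.6)) / 4 = 1.8/4 = 0.45
  S[Y,Y] = ((1.6)·(1.6) + (1.6)·(1.6) + (-2.4)·(-2.4) + (-1.4)·(-1.4) + (0.6)·(0.6)) / 4 = 13.2/4 = 3.3
  S = [[14.3, 0.45],
 [0.45, 3.3]].

Step 3 — invert S. det(S) = 14.3·3.3 - (0.45)² = 46.9875.
  S^{-1} = (1/det) · [[d, -b], [-b, a]] = [[0.0702, -0.0096],
 [-0.0096, 0.3043]].

Step 4 — quadratic form (x̄ - mu_0)^T · S^{-1} · (x̄ - mu_0):
  S^{-1} · (x̄ - mu_0) = (-0.0926, -0.1692),
  (x̄ - mu_0)^T · [...] = (-1.4)·(-0.0926) + (-0.6)·(-0.1692) = 0.2311.

Step 5 — scale by n: T² = 5 · 0.2311 = 1.1556.

T² ≈ 1.1556


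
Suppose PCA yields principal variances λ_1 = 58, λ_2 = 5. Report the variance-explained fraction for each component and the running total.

Step 1 — total variance = trace(Sigma) = Σ λ_i = 58 + 5 = 63.

Step 2 — fraction explained by component i = λ_i / Σ λ:
  PC1: 58/63 = 0.9206
  PC2: 5/63 = 0.0794

Step 3 — cumulative fraction after k components = (λ_1 + ... + λ_k) / Σ λ:
  k = 1: 58/63 = 0.9206
  k = 2: (58 + 5)/63 = 63/63 = 1

Summary (fraction, with percent):

explained: PC1 0.9206 (92.06%), PC2 0.0794 (7.94%);  cumulative: 0.9206, 1


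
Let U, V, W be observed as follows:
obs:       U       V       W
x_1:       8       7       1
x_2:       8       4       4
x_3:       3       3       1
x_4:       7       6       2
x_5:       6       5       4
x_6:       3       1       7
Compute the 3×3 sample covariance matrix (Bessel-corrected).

Step 1 — column means:
  mean(U) = (8 + 8 + 3 + 7 + 6 + 3) / 6 = 35/6 = 5.8333
  mean(V) = (7 + 4 + 3 + 6 + 5 + 1) / 6 = 26/6 = 4.3333
  mean(W) = (1 + 4 + 1 + 2 + 4 + 7) / 6 = 19/6 = 3.1667

Step 2 — sample covariance S[i,j] = (1/(n-1)) · Σ_k (x_{k,i} - mean_i) · (x_{k,j} - mean_j), with n-1 = 5.
  S[U,U] = ((2.1667)·(2.1667) + (2.1667)·(2.1667) + (-2.8333)·(-2.8333) + (1.1667)·(1.1667) + (0.1667)·(0.1667) + (-2.8333)·(-2.8333)) / 5 = 26.8333/5 = 5.3667
  S[U,V] = ((2.1667)·(2.6667) + (2.1667)·(-0.3333) + (-2.8333)·(-1.3333) + (1.1667)·(1.6667) + (0.1667)·(0.6667) + (-2.8333)·(-3.3333)) / 5 = 20.3333/5 = 4.0667
  S[U,W] = ((2.1667)·(-2.1667) + (2.1667)·(0.8333) + (-2.8333)·(-2.1667) + (1.1667)·(-1.1667) + (0.1667)·(0.8333) + (-2.8333)·(3.8333)) / 5 = -8.8333/5 = -1.7667
  S[V,V] = ((2.6667)·(2.6667) + (-0.3333)·(-0.3333) + (-1.3333)·(-1.3333) + (1.6667)·(1.6667) + (0.6667)·(0.6667) + (-3.3333)·(-3.3333)) / 5 = 23.3333/5 = 4.6667
  S[V,W] = ((2.6667)·(-2.1667) + (-0.3333)·(0.8333) + (-1.3333)·(-2.1667) + (1.6667)·(-1.1667) + (0.6667)·(0.8333) + (-3.3333)·(3.8333)) / 5 = -17.3333/5 = -3.4667
  S[W,W] = ((-2.1667)·(-2.1667) + (0.8333)·(0.8333) + (-2.1667)·(-2.1667) + (-1.1667)·(-1.1667) + (0.8333)·(0.8333) + (3.8333)·(3.8333)) / 5 = 26.8333/5 = 5.3667

S is symmetric (S[j,i] = S[i,j]). Assembling:

S = [[5.3667, 4.0667, -1.7667],
 [4.0667, 4.6667, -3.4667],
 [-1.7667, -3.4667, 5.3667]]


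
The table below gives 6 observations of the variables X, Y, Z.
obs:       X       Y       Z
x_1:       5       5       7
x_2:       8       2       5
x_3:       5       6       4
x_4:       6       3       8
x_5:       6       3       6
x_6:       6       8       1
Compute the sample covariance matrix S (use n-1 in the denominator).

Step 1 — column means:
  mean(X) = (5 + 8 + 5 + 6 + 6 + 6) / 6 = 36/6 = 6
  mean(Y) = (5 + 2 + 6 + 3 + 3 + 8) / 6 = 27/6 = 4.5
  mean(Z) = (7 + 5 + 4 + 8 + 6 + 1) / 6 = 31/6 = 5.1667

Step 2 — sample covariance S[i,j] = (1/(n-1)) · Σ_k (x_{k,i} - mean_i) · (x_{k,j} - mean_j), with n-1 = 5.
  S[X,X] = ((-1)·(-1) + (2)·(2) + (-1)·(-1) + (0)·(0) + (0)·(0) + (0)·(0)) / 5 = 6/5 = 1.2
  S[X,Y] = ((-1)·(0.5) + (2)·(-2.5) + (-1)·(1.5) + (0)·(-1.5) + (0)·(-1.5) + (0)·(3.5)) / 5 = -7/5 = -1.4
  S[X,Z] = ((-1)·(1.8333) + (2)·(-0.1667) + (-1)·(-1.1667) + (0)·(2.8333) + (0)·(0.8333) + (0)·(-4.1667)) / 5 = -1/5 = -0.2
  S[Y,Y] = ((0.5)·(0.5) + (-2.5)·(-2.5) + (1.5)·(1.5) + (-1.5)·(-1.5) + (-1.5)·(-1.5) + (3.5)·(3.5)) / 5 = 25.5/5 = 5.1
  S[Y,Z] = ((0.5)·(1.8333) + (-2.5)·(-0.1667) + (1.5)·(-1.1667) + (-1.5)·(2.8333) + (-1.5)·(0.8333) + (3.5)·(-4.1667)) / 5 = -20.5/5 = -4.1
  S[Z,Z] = ((1.8333)·(1.8333) + (-0.1667)·(-0.1667) + (-1.1667)·(-1.1667) + (2.8333)·(2.8333) + (0.8333)·(0.8333) + (-4.1667)·(-4.1667)) / 5 = 30.8333/5 = 6.1667

S is symmetric (S[j,i] = S[i,j]). Assembling:

S = [[1.2, -1.4, -0.2],
 [-1.4, 5.1, -4.1],
 [-0.2, -4.1, 6.1667]]


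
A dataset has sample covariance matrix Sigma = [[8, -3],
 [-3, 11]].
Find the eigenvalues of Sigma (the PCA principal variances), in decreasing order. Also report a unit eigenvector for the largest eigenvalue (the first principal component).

Step 1 — characteristic polynomial of 2×2 Sigma:
  det(Sigma - λI) = λ² - trace · λ + det = 0.
  trace = 8 + 11 = 19, det = 8·11 - (-3)² = 79.
Step 2 — discriminant:
  Δ = trace² - 4·det = 361 - 316 = 45.
Step 3 — eigenvalues:
  λ = (trace ± √Δ)/2 = (19 ± 6.7082)/2,
  λ_1 = 12.8541,  λ_2 = 6.1459.

Step 4 — unit eigenvector for λ_1: solve (Sigma - λ_1 I)v = 0. First row:
  (8 - 12.8541)·v_x + (-3)·v_y = 0, i.e. (-4.8541)·v_x + (-3)·v_y = 0,
  so v ∝ (b, λ_1 - a) = (-3, 4.8541); multiply by -1 so the first entry is positive: u = (3, -4.8541).
  ||u|| = √((3)² + (-4.8541)²) = √(32.5623) ≈ 5.7063,
  v_1 = u/||u|| ≈ (0.5257, -0.8507) (||v_1|| = 1).

λ_1 = 12.8541,  λ_2 = 6.1459;  v_1 ≈ (0.5257, -0.8507)


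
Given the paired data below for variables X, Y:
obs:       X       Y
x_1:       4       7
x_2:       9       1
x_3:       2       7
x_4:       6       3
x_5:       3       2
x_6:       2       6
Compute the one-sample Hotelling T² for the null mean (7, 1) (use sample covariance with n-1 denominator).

Step 1 — sample mean vector:
  mean(X) = (4 + 9 + 2 + 6 + 3 + 2) / 6 = 26/6 = 4.3333
  mean(Y) = (7 + 1 + 7 + 3 + 2 + 6) / 6 = 26/6 = 4.3333
  x̄ = (4.3333, 4.3333),  deviation x̄ - mu_0 = (4.3333, 4.3333) - (7, 1) = (-2.6667, 3.3333).

Step 2 — sample covariance matrix, S[i,j] = (1/(n-1)) · Σ_k (x_{k,i} - mean_i) · (x_{k,j} - mean_j), divisor n-1 = 5:
  S[X,X] = ((-0.3333)·(-0.3333) + (4.6667)·(4.6667) + (-2.3333)·(-2.3333) + (1.6667)·(1.6667) + (-1.3333)·(-1.3333) + (-2.3333)·(-2.3333)) / 5 = 37.3333/5 = 7.4667
  S[X,Y] = ((-0.3333)·(2.6667) + (4.6667)·(-3.3333) + (-2.3333)·(2.6667) + (1.6667)·(-1.3333) + (-1.3333)·(-2.3333) + (-2.3333)·(1.6667)) / 5 = -25.6667/5 = -5.1333
  S[Y,Y] = ((2.6667)·(2.6667) + (-3.3333)·(-3.3333) + (2.6667)·(2.6667) + (-1.3333)·(-1.3333) + (-2.3333)·(-2.3333) + (1.6667)·(1.6667)) / 5 = 35.3333/5 = 7.0667
  S = [[7.4667, -5.1333],
 [-5.1333, 7.0667]].

Step 3 — invert S. det(S) = 7.4667·7.0667 - (-5.1333)² = 26.4133.
  S^{-1} = (1/det) · [[d, -b], [-b, a]] = [[0.2675, 0.1943],
 [0.1943, 0.2827]].

Step 4 — quadratic form (x̄ - mu_0)^T · S^{-1} · (x̄ - mu_0):
  S^{-1} · (x̄ - mu_0) = (-0.0656, 0.424),
  (x̄ - mu_0)^T · [...] = (-2.6667)·(-0.0656) + (3.3333)·(0.424) = 1.5884.

Step 5 — scale by n: T² = 6 · 1.5884 = 9.5305.

T² ≈ 9.5305


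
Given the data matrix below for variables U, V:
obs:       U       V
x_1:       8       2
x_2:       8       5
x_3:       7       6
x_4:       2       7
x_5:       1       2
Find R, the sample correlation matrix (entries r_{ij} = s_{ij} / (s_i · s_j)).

Step 1 — column means:
  mean(U) = (8 + 8 + 7 + 2 + 1) / 5 = 26/5 = 5.2
  mean(V) = (2 + 5 + 6 + 7 + 2) / 5 = 22/5 = 4.4

Step 2 — sample variances and covariances s[i,j] = (1/(n-1)) · Σ_k (x_{k,i} - mean_i) · (x_{k,j} - mean_j), with n-1 = 4:
  s[U,U] = ((2.8)·(2.8) + (2.8)·(2.8) + (1.8)·(1.8) + (-3.2)·(-3.2) + (-4.2)·(-4.2)) / 4 = 46.8/4 = 11.7
  s[U,V] = ((2.8)·(-2.4) + (2.8)·(0.6) + (1.8)·(1.6) + (-3.2)·(2.6) + (-4.2)·(-2.4)) / 4 = -0.4/4 = -0.1
  s[V,V] = ((-2.4)·(-2.4) + (0.6)·(0.6) + (1.6)·(1.6) + (2.6)·(2.6) + (-2.4)·(-2.4)) / 4 = 21.2/4 = 5.3
  Sample standard deviations s_i = √(s[i,i]):
  s(U) = √(11.7) = 3.4205
  s(V) = √(5.3) = 2.3022

Step 3 — r_{ij} = s_{ij} / (s_i · s_j):
  r[U,U] = 1 (diagonal).
  r[U,V] = -0.1 / (3.4205 · 2.3022) = -0.1 / 7.8746 = -0.0127
  r[V,V] = 1 (diagonal).

R is symmetric with unit diagonal. Assembling:

R = [[1, -0.0127],
 [-0.0127, 1]]


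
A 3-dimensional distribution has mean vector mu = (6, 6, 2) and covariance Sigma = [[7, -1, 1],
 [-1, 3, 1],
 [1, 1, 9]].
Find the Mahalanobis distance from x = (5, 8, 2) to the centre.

Step 1 — centre the observation: (x - mu) = (-1, 2, 0).

Step 2 — invert Sigma (cofactor / det for 3×3, or solve directly):
  Sigma^{-1} = [[0.1548, 0.0595, -0.0238],
 [0.0595, 0.369, -0.0476],
 [-0.0238, -0.0476, 0.119]].

Step 3 — form the quadratic (x - mu)^T · Sigma^{-1} · (x - mu):
  Sigma^{-1} · (x - mu) = (-0.0357, 0.6786, -0.0714).
  (x - mu)^T · [Sigma^{-1} · (x - mu)] = (-1)·(-0.0357) + (2)·(0.6786) + (0)·(-0.0714) = 1.3929.

Step 4 — take square root: d = √(1.3929) ≈ 1.1802.

d(x, mu) = √(1.3929) ≈ 1.1802


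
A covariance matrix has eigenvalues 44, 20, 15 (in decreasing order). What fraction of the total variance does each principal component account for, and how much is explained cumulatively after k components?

Step 1 — total variance = trace(Sigma) = Σ λ_i = 44 + 20 + 15 = 79.

Step 2 — fraction explained by component i = λ_i / Σ λ:
  PC1: 44/79 = 0.557
  PC2: 20/79 = 0.2532
  PC3: 15/79 = 0.1899

Step 3 — cumulative fraction after k components = (λ_1 + ... + λ_k) / Σ λ:
  k = 1: 44/79 = 0.557
  k = 2: (44 + 20)/79 = 64/79 = 0.8101
  k = 3: (44 + 20 + 15)/79 = 79/79 = 1

Summary (fraction, with percent):

explained: PC1 0.557 (55.7%), PC2 0.2532 (25.32%), PC3 0.1899 (18.99%);  cumulative: 0.557, 0.8101, 1


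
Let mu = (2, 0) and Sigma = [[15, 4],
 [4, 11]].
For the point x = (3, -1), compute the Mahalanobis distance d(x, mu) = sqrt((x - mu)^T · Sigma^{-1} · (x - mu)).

Step 1 — centre the observation: (x - mu) = (1, -1).

Step 2 — invert Sigma. det(Sigma) = 15·11 - (4)² = 149.
  Sigma^{-1} = (1/det) · [[d, -b], [-b, a]] = [[0.0738, -0.0268],
 [-0.0268, 0.1007]].

Step 3 — form the quadratic (x - mu)^T · Sigma^{-1} · (x - mu):
  Sigma^{-1} · (x - mu) = (0.1007, -0.1275).
  (x - mu)^T · [Sigma^{-1} · (x - mu)] = (1)·(0.1007) + (-1)·(-0.1275) = 0.2282.

Step 4 — take square root: d = √(0.2282) ≈ 0.4777.

d(x, mu) = √(0.2282) ≈ 0.4777


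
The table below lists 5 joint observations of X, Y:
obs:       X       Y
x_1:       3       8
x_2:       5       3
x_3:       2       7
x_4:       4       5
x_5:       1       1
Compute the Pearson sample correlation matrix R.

Step 1 — column means:
  mean(X) = (3 + 5 + 2 + 4 + 1) / 5 = 15/5 = 3
  mean(Y) = (8 + 3 + 7 + 5 + 1) / 5 = 24/5 = 4.8

Step 2 — sample variances and covariances s[i,j] = (1/(n-1)) · Σ_k (x_{k,i} - mean_i) · (x_{k,j} - mean_j), with n-1 = 4:
  s[X,X] = ((0)·(0) + (2)·(2) + (-1)·(-1) + (1)·(1) + (-2)·(-2)) / 4 = 10/4 = 2.5
  s[X,Y] = ((0)·(3.2) + (2)·(-1.8) + (-1)·(2.2) + (1)·(0.2) + (-2)·(-3.8)) / 4 = 2/4 = 0.5
  s[Y,Y] = ((3.2)·(3.2) + (-1.8)·(-1.8) + (2.2)·(2.2) + (0.2)·(0.2) + (-3.8)·(-3.8)) / 4 = 32.8/4 = 8.2
  Sample standard deviations s_i = √(s[i,i]):
  s(X) = √(2.5) = 1.5811
  s(Y) = √(8.2) = 2.8636

Step 3 — r_{ij} = s_{ij} / (s_i · s_j):
  r[X,X] = 1 (diagonal).
  r[X,Y] = 0.5 / (1.5811 · 2.8636) = 0.5 / 4.5277 = 0.1104
  r[Y,Y] = 1 (diagonal).

R is symmetric with unit diagonal. Assembling:

R = [[1, 0.1104],
 [0.1104, 1]]


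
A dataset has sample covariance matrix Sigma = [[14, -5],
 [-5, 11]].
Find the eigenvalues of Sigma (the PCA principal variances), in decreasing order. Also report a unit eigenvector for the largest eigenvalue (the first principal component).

Step 1 — characteristic polynomial of 2×2 Sigma:
  det(Sigma - λI) = λ² - trace · λ + det = 0.
  trace = 14 + 11 = 25, det = 14·11 - (-5)² = 129.
Step 2 — discriminant:
  Δ = trace² - 4·det = 625 - 516 = 109.
Step 3 — eigenvalues:
  λ = (trace ± √Δ)/2 = (25 ± 10.4403)/2,
  λ_1 = 17.7202,  λ_2 = 7.2798.

Step 4 — unit eigenvector for λ_1: solve (Sigma - λ_1 I)v = 0. First row:
  (14 - 17.7202)·v_x + (-5)·v_y = 0, i.e. (-3.7202)·v_x + (-5)·v_y = 0,
  so v ∝ (b, λ_1 - a) = (-5, 3.7202); multiply by -1 so the first entry is positive: u = (5, -3.7202).
  ||u|| = √((5)² + (-3.7202)²) = √(38.8395) ≈ 6.2321,
  v_1 = u/||u|| ≈ (0.8023, -0.5969) (||v_1|| = 1).

λ_1 = 17.7202,  λ_2 = 7.2798;  v_1 ≈ (0.8023, -0.5969)


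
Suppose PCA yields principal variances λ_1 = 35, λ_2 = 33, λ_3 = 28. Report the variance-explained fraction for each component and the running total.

Step 1 — total variance = trace(Sigma) = Σ λ_i = 35 + 33 + 28 = 96.

Step 2 — fraction explained by component i = λ_i / Σ λ:
  PC1: 35/96 = 0.3646
  PC2: 33/96 = 0.3438
  PC3: 28/96 = 0.2917

Step 3 — cumulative fraction after k components = (λ_1 + ... + λ_k) / Σ λ:
  k = 1: 35/96 = 0.3646
  k = 2: (35 + 33)/96 = 68/96 = 0.7083
  k = 3: (35 + 33 + 28)/96 = 96/96 = 1

Summary (fraction, with percent):

explained: PC1 0.3646 (36.46%), PC2 0.3438 (34.38%), PC3 0.2917 (29.17%);  cumulative: 0.3646, 0.7083, 1


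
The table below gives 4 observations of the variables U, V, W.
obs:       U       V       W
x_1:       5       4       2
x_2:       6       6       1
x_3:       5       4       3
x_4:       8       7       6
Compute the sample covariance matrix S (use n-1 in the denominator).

Step 1 — column means:
  mean(U) = (5 + 6 + 5 + 8) / 4 = 24/4 = 6
  mean(V) = (4 + 6 + 4 + 7) / 4 = 21/4 = 5.25
  mean(W) = (2 + 1 + 3 + 6) / 4 = 12/4 = 3

Step 2 — sample covariance S[i,j] = (1/(n-1)) · Σ_k (x_{k,i} - mean_i) · (x_{k,j} - mean_j), with n-1 = 3.
  S[U,U] = ((-1)·(-1) + (0)·(0) + (-1)·(-1) + (2)·(2)) / 3 = 6/3 = 2
  S[U,V] = ((-1)·(-1.25) + (0)·(0.75) + (-1)·(-1.25) + (2)·(1.75)) / 3 = 6/3 = 2
  S[U,W] = ((-1)·(-1) + (0)·(-2) + (-1)·(0) + (2)·(3)) / 3 = 7/3 = 2.3333
  S[V,V] = ((-1.25)·(-1.25) + (0.75)·(0.75) + (-1.25)·(-1.25) + (1.75)·(1.75)) / 3 = 6.75/3 = 2.25
  S[V,W] = ((-1.25)·(-1) + (0.75)·(-2) + (-1.25)·(0) + (1.75)·(3)) / 3 = 5/3 = 1.6667
  S[W,W] = ((-1)·(-1) + (-2)·(-2) + (0)·(0) + (3)·(3)) / 3 = 14/3 = 4.6667

S is symmetric (S[j,i] = S[i,j]). Assembling:

S = [[2, 2, 2.3333],
 [2, 2.25, 1.6667],
 [2.3333, 1.6667, 4.6667]]


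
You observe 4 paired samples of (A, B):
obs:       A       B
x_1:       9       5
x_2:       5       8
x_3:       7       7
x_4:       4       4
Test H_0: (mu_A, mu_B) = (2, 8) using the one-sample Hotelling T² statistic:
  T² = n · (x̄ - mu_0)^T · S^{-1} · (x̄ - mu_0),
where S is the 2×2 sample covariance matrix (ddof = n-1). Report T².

Step 1 — sample mean vector:
  mean(A) = (9 + 5 + 7 + 4) / 4 = 25/4 = 6.25
  mean(B) = (5 + 8 + 7 + 4) / 4 = 24/4 = 6
  x̄ = (6.25, 6),  deviation x̄ - mu_0 = (6.25, 6) - (2, 8) = (4.25, -2).

Step 2 — sample covariance matrix, S[i,j] = (1/(n-1)) · Σ_k (x_{k,i} - mean_i) · (x_{k,j} - mean_j), divisor n-1 = 3:
  S[A,A] = ((2.75)·(2.75) + (-1.25)·(-1.25) + (0.75)·(0.75) + (-2.25)·(-2.25)) / 3 = 14.75/3 = 4.9167
  S[A,B] = ((2.75)·(-1) + (-1.25)·(2) + (0.75)·(1) + (-2.25)·(-2)) / 3 = 0/3 = 0
  S[B,B] = ((-1)·(-1) + (2)·(2) + (1)·(1) + (-2)·(-2)) / 3 = 10/3 = 3.3333
  S = [[4.9167, 0],
 [0, 3.3333]].

Step 3 — invert S. det(S) = 4.9167·3.3333 - (0)² = 16.3889.
  S^{-1} = (1/det) · [[d, -b], [-b, a]] = [[0.2034, 0],
 [0, 0.3]].

Step 4 — quadratic form (x̄ - mu_0)^T · S^{-1} · (x̄ - mu_0):
  S^{-1} · (x̄ - mu_0) = (0.8644, -0.6),
  (x̄ - mu_0)^T · [...] = (4.25)·(0.8644) + (-2)·(-0.6) = 4.8737.

Step 5 — scale by n: T² = 4 · 4.8737 = 19.4949.

T² ≈ 19.4949


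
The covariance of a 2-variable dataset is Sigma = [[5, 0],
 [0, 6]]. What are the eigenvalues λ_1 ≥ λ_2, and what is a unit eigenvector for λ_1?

Step 1 — characteristic polynomial of 2×2 Sigma:
  det(Sigma - λI) = λ² - trace · λ + det = 0.
  trace = 5 + 6 = 11, det = 5·6 - (0)² = 30.
Step 2 — discriminant:
  Δ = trace² - 4·det = 121 - 120 = 1.
Step 3 — eigenvalues:
  λ = (trace ± √Δ)/2 = (11 ± 1)/2,
  λ_1 = 6,  λ_2 = 5.

Step 4 — unit eigenvector for λ_1: Sigma is diagonal, so its eigenvectors are the coordinate axes. λ_1 = 6 is the diagonal entry on the second coordinate axis, hence
  v_1 = (0, 1) (||v_1|| = 1).

λ_1 = 6,  λ_2 = 5;  v_1 ≈ (0, 1)


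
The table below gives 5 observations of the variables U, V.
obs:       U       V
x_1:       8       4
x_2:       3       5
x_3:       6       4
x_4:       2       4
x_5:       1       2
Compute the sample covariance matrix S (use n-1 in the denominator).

Step 1 — column means:
  mean(U) = (8 + 3 + 6 + 2 + 1) / 5 = 20/5 = 4
  mean(V) = (4 + 5 + 4 + 4 + 2) / 5 = 19/5 = 3.8

Step 2 — sample covariance S[i,j] = (1/(n-1)) · Σ_k (x_{k,i} - mean_i) · (x_{k,j} - mean_j), with n-1 = 4.
  S[U,U] = ((4)·(4) + (-1)·(-1) + (2)·(2) + (-2)·(-2) + (-3)·(-3)) / 4 = 34/4 = 8.5
  S[U,V] = ((4)·(0.2) + (-1)·(1.2) + (2)·(0.2) + (-2)·(0.2) + (-3)·(-1.8)) / 4 = 5/4 = 1.25
  S[V,V] = ((0.2)·(0.2) + (1.2)·(1.2) + (0.2)·(0.2) + (0.2)·(0.2) + (-1.8)·(-1.8)) / 4 = 4.8/4 = 1.2

S is symmetric (S[j,i] = S[i,j]). Assembling:

S = [[8.5, 1.25],
 [1.25, 1.2]]


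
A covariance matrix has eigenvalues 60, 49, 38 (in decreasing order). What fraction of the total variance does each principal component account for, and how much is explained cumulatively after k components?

Step 1 — total variance = trace(Sigma) = Σ λ_i = 60 + 49 + 38 = 147.

Step 2 — fraction explained by component i = λ_i / Σ λ:
  PC1: 60/147 = 0.4082
  PC2: 49/147 = 0.3333
  PC3: 38/147 = 0.2585

Step 3 — cumulative fraction after k components = (λ_1 + ... + λ_k) / Σ λ:
  k = 1: 60/147 = 0.4082
  k = 2: (60 + 49)/147 = 109/147 = 0.7415
  k = 3: (60 + 49 + 38)/147 = 147/147 = 1

Summary (fraction, with percent):

explained: PC1 0.4082 (40.82%), PC2 0.3333 (33.33%), PC3 0.2585 (25.85%);  cumulative: 0.4082, 0.7415, 1


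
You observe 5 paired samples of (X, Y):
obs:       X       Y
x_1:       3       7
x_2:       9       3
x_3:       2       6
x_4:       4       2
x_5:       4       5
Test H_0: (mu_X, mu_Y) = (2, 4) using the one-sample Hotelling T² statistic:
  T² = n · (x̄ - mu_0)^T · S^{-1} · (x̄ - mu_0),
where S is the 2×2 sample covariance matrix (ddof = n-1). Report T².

Step 1 — sample mean vector:
  mean(X) = (3 + 9 + 2 + 4 + 4) / 5 = 22/5 = 4.4
  mean(Y) = (7 + 3 + 6 + 2 + 5) / 5 = 23/5 = 4.6
  x̄ = (4.4, 4.6),  deviation x̄ - mu_0 = (4.4, 4.6) - (2, 4) = (2.4, 0.6).

Step 2 — sample covariance matrix, S[i,j] = (1/(n-1)) · Σ_k (x_{k,i} - mean_i) · (x_{k,j} - mean_j), divisor n-1 = 4:
  S[X,X] = ((-1.4)·(-1.4) + (4.6)·(4.6) + (-2.4)·(-2.4) + (-0.4)·(-0.4) + (-0.4)·(-0.4)) / 4 = 29.2/4 = 7.3
  S[X,Y] = ((-1.4)·(2.4) + (4.6)·(-1.6) + (-2.4)·(1.4) + (-0.4)·(-2.6) + (-0.4)·(0.4)) / 4 = -13.2/4 = -3.3
  S[Y,Y] = ((2.4)·(2.4) + (-1.6)·(-1.6) + (1.4)·(1.4) + (-2.6)·(-2.6) + (0.4)·(0.4)) / 4 = 17.2/4 = 4.3
  S = [[7.3, -3.3],
 [-3.3, 4.3]].

Step 3 — invert S. det(S) = 7.3·4.3 - (-3.3)² = 20.5.
  S^{-1} = (1/det) · [[d, -b], [-b, a]] = [[0.2098, 0.161],
 [0.161, 0.3561]].

Step 4 — quadratic form (x̄ - mu_0)^T · S^{-1} · (x̄ - mu_0):
  S^{-1} · (x̄ - mu_0) = (0.6, 0.6),
  (x̄ - mu_0)^T · [...] = (2.4)·(0.6) + (0.6)·(0.6) = 1.8.

Step 5 — scale by n: T² = 5 · 1.8 = 9.

T² ≈ 9


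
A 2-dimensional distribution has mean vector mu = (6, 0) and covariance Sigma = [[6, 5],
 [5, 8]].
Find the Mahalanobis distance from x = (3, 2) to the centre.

Step 1 — centre the observation: (x - mu) = (-3, 2).

Step 2 — invert Sigma. det(Sigma) = 6·8 - (5)² = 23.
  Sigma^{-1} = (1/det) · [[d, -b], [-b, a]] = [[0.3478, -0.2174],
 [-0.2174, 0.2609]].

Step 3 — form the quadratic (x - mu)^T · Sigma^{-1} · (x - mu):
  Sigma^{-1} · (x - mu) = (-1.4783, 1.1739).
  (x - mu)^T · [Sigma^{-1} · (x - mu)] = (-3)·(-1.4783) + (2)·(1.1739) = 6.7826.

Step 4 — take square root: d = √(6.7826) ≈ 2.6043.

d(x, mu) = √(6.7826) ≈ 2.6043


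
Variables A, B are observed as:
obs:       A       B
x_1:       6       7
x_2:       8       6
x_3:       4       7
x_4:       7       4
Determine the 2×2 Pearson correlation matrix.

Step 1 — column means:
  mean(A) = (6 + 8 + 4 + 7) / 4 = 25/4 = 6.25
  mean(B) = (7 + 6 + 7 + 4) / 4 = 24/4 = 6

Step 2 — sample variances and covariances s[i,j] = (1/(n-1)) · Σ_k (x_{k,i} - mean_i) · (x_{k,j} - mean_j), with n-1 = 3:
  s[A,A] = ((-0.25)·(-0.25) + (1.75)·(1.75) + (-2.25)·(-2.25) + (0.75)·(0.75)) / 3 = 8.75/3 = 2.9167
  s[A,B] = ((-0.25)·(1) + (1.75)·(0) + (-2.25)·(1) + (0.75)·(-2)) / 3 = -4/3 = -1.3333
  s[B,B] = ((1)·(1) + (0)·(0) + (1)·(1) + (-2)·(-2)) / 3 = 6/3 = 2
  Sample standard deviations s_i = √(s[i,i]):
  s(A) = √(2.9167) = 1.7078
  s(B) = √(2) = 1.4142

Step 3 — r_{ij} = s_{ij} / (s_i · s_j):
  r[A,A] = 1 (diagonal).
  r[A,B] = -1.3333 / (1.7078 · 1.4142) = -1.3333 / 2.4152 = -0.5521
  r[B,B] = 1 (diagonal).

R is symmetric with unit diagonal. Assembling:

R = [[1, -0.5521],
 [-0.5521, 1]]


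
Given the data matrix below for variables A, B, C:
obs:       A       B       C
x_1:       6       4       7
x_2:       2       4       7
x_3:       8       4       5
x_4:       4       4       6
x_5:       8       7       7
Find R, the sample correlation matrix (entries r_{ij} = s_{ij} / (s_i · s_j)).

Step 1 — column means:
  mean(A) = (6 + 2 + 8 + 4 + 8) / 5 = 28/5 = 5.6
  mean(B) = (4 + 4 + 4 + 4 + 7) / 5 = 23/5 = 4.6
  mean(C) = (7 + 7 + 5 + 6 + 7) / 5 = 32/5 = 6.4

Step 2 — sample variances and covariances s[i,j] = (1/(n-1)) · Σ_k (x_{k,i} - mean_i) · (x_{k,j} - mean_j), with n-1 = 4:
  s[A,A] = ((0.4)·(0.4) + (-3.6)·(-3.6) + (2.4)·(2.4) + (-1.6)·(-1.6) + (2.4)·(2.4)) / 4 = 27.2/4 = 6.8
  s[A,B] = ((0.4)·(-0.6) + (-3.6)·(-0.6) + (2.4)·(-0.6) + (-1.6)·(-0.6) + (2.4)·(2.4)) / 4 = 7.2/4 = 1.8
  s[A,C] = ((0.4)·(0.6) + (-3.6)·(0.6) + (2.4)·(-1.4) + (-1.6)·(-0.4) + (2.4)·(0.6)) / 4 = -3.2/4 = -0.8
  s[B,B] = ((-0.6)·(-0.6) + (-0.6)·(-0.6) + (-0.6)·(-0.6) + (-0.6)·(-0.6) + (2.4)·(2.4)) / 4 = 7.2/4 = 1.8
  s[B,C] = ((-0.6)·(0.6) + (-0.6)·(0.6) + (-0.6)·(-1.4) + (-0.6)·(-0.4) + (2.4)·(0.6)) / 4 = 1.8/4 = 0.45
  s[C,C] = ((0.6)·(0.6) + (0.6)·(0.6) + (-1.4)·(-1.4) + (-0.4)·(-0.4) + (0.6)·(0.6)) / 4 = 3.2/4 = 0.8
  Sample standard deviations s_i = √(s[i,i]):
  s(A) = √(6.8) = 2.6077
  s(B) = √(1.8) = 1.3416
  s(C) = √(0.8) = 0.8944

Step 3 — r_{ij} = s_{ij} / (s_i · s_j):
  r[A,A] = 1 (diagonal).
  r[A,B] = 1.8 / (2.6077 · 1.3416) = 1.8 / 3.4986 = 0.5145
  r[A,C] = -0.8 / (2.6077 · 0.8944) = -0.8 / 2.3324 = -0.343
  r[B,B] = 1 (diagonal).
  r[B,C] = 0.45 / (1.3416 · 0.8944) = 0.45 / 1.2 = 0.375
  r[C,C] = 1 (diagonal).

R is symmetric with unit diagonal. Assembling:

R = [[1, 0.5145, -0.343],
 [0.5145, 1, 0.375],
 [-0.343, 0.375, 1]]


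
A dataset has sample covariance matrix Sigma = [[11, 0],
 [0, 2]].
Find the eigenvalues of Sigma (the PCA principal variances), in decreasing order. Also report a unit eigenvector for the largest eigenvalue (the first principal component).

Step 1 — characteristic polynomial of 2×2 Sigma:
  det(Sigma - λI) = λ² - trace · λ + det = 0.
  trace = 11 + 2 = 13, det = 11·2 - (0)² = 22.
Step 2 — discriminant:
  Δ = trace² - 4·det = 169 - 88 = 81.
Step 3 — eigenvalues:
  λ = (trace ± √Δ)/2 = (13 ± 9)/2,
  λ_1 = 11,  λ_2 = 2.

Step 4 — unit eigenvector for λ_1: Sigma is diagonal, so its eigenvectors are the coordinate axes. λ_1 = 11 is the diagonal entry on the first coordinate axis, hence
  v_1 = (1, 0) (||v_1|| = 1).

λ_1 = 11,  λ_2 = 2;  v_1 ≈ (1, 0)


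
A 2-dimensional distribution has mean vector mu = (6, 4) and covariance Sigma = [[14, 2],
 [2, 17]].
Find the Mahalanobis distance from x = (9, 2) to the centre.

Step 1 — centre the observation: (x - mu) = (3, -2).

Step 2 — invert Sigma. det(Sigma) = 14·17 - (2)² = 234.
  Sigma^{-1} = (1/det) · [[d, -b], [-b, a]] = [[0.0726, -0.0085],
 [-0.0085, 0.0598]].

Step 3 — form the quadratic (x - mu)^T · Sigma^{-1} · (x - mu):
  Sigma^{-1} · (x - mu) = (0.235, -0.1453).
  (x - mu)^T · [Sigma^{-1} · (x - mu)] = (3)·(0.235) + (-2)·(-0.1453) = 0.9957.

Step 4 — take square root: d = √(0.9957) ≈ 0.9979.

d(x, mu) = √(0.9957) ≈ 0.9979


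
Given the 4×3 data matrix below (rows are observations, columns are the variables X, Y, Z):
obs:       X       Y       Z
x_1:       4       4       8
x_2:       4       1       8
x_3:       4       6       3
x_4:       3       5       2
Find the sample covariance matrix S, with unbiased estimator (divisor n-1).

Step 1 — column means:
  mean(X) = (4 + 4 + 4 + 3) / 4 = 15/4 = 3.75
  mean(Y) = (4 + 1 + 6 + 5) / 4 = 16/4 = 4
  mean(Z) = (8 + 8 + 3 + 2) / 4 = 21/4 = 5.25

Step 2 — sample covariance S[i,j] = (1/(n-1)) · Σ_k (x_{k,i} - mean_i) · (x_{k,j} - mean_j), with n-1 = 3.
  S[X,X] = ((0.25)·(0.25) + (0.25)·(0.25) + (0.25)·(0.25) + (-0.75)·(-0.75)) / 3 = 0.75/3 = 0.25
  S[X,Y] = ((0.25)·(0) + (0.25)·(-3) + (0.25)·(2) + (-0.75)·(1)) / 3 = -1/3 = -0.3333
  S[X,Z] = ((0.25)·(2.75) + (0.25)·(2.75) + (0.25)·(-2.25) + (-0.75)·(-3.25)) / 3 = 3.25/3 = 1.0833
  S[Y,Y] = ((0)·(0) + (-3)·(-3) + (2)·(2) + (1)·(1)) / 3 = 14/3 = 4.6667
  S[Y,Z] = ((0)·(2.75) + (-3)·(2.75) + (2)·(-2.25) + (1)·(-3.25)) / 3 = -16/3 = -5.3333
  S[Z,Z] = ((2.75)·(2.75) + (2.75)·(2.75) + (-2.25)·(-2.25) + (-3.25)·(-3.25)) / 3 = 30.75/3 = 10.25

S is symmetric (S[j,i] = S[i,j]). Assembling:

S = [[0.25, -0.3333, 1.0833],
 [-0.3333, 4.6667, -5.3333],
 [1.0833, -5.3333, 10.25]]


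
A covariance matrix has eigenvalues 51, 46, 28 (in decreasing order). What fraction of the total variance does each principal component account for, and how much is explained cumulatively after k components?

Step 1 — total variance = trace(Sigma) = Σ λ_i = 51 + 46 + 28 = 125.

Step 2 — fraction explained by component i = λ_i / Σ λ:
  PC1: 51/125 = 0.408
  PC2: 46/125 = 0.368
  PC3: 28/125 = 0.224

Step 3 — cumulative fraction after k components = (λ_1 + ... + λ_k) / Σ λ:
  k = 1: 51/125 = 0.408
  k = 2: (51 + 46)/125 = 97/125 = 0.776
  k = 3: (51 + 46 + 28)/125 = 125/125 = 1

Summary (fraction, with percent):

explained: PC1 0.408 (40.8%), PC2 0.368 (36.8%), PC3 0.224 (22.4%);  cumulative: 0.408, 0.776, 1


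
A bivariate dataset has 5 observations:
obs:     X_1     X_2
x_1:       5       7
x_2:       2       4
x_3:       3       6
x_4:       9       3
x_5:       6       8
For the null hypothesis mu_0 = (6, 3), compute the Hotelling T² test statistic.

Step 1 — sample mean vector:
  mean(X_1) = (5 + 2 + 3 + 9 + 6) / 5 = 25/5 = 5
  mean(X_2) = (7 + 4 + 6 + 3 + 8) / 5 = 28/5 = 5.6
  x̄ = (5, 5.6),  deviation x̄ - mu_0 = (5, 5.6) - (6, 3) = (-1, 2.6).

Step 2 — sample covariance matrix, S[i,j] = (1/(n-1)) · Σ_k (x_{k,i} - mean_i) · (x_{k,j} - mean_j), divisor n-1 = 4:
  S[X_1,X_1] = ((0)·(0) + (-3)·(-3) + (-2)·(-2) + (4)·(4) + (1)·(1)) / 4 = 30/4 = 7.5
  S[X_1,X_2] = ((0)·(1.4) + (-3)·(-1.6) + (-2)·(0.4) + (4)·(-2.6) + (1)·(2.4)) / 4 = -4/4 = -1
  S[X_2,X_2] = ((1.4)·(1.4) + (-1.6)·(-1.6) + (0.4)·(0.4) + (-2.6)·(-2.6) + (2.4)·(2.4)) / 4 = 17.2/4 = 4.3
  S = [[7.5, -1],
 [-1, 4.3]].

Step 3 — invert S. det(S) = 7.5·4.3 - (-1)² = 31.25.
  S^{-1} = (1/det) · [[d, -b], [-b, a]] = [[0.1376, 0.032],
 [0.032, 0.24]].

Step 4 — quadratic form (x̄ - mu_0)^T · S^{-1} · (x̄ - mu_0):
  S^{-1} · (x̄ - mu_0) = (-0.0544, 0.592),
  (x̄ - mu_0)^T · [...] = (-1)·(-0.0544) + (2.6)·(0.592) = 1.5936.

Step 5 — scale by n: T² = 5 · 1.5936 = 7.968.

T² ≈ 7.968
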